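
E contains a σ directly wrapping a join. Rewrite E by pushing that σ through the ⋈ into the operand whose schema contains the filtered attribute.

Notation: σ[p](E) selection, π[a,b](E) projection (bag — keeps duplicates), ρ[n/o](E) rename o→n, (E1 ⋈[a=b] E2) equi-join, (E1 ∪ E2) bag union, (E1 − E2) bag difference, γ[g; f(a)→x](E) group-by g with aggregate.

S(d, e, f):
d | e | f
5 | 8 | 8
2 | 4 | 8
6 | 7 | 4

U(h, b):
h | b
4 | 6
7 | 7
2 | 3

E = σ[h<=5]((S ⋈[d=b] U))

σ filters on h, owned by the right side.
E' = (S ⋈[d=b] σ[h<=5](U))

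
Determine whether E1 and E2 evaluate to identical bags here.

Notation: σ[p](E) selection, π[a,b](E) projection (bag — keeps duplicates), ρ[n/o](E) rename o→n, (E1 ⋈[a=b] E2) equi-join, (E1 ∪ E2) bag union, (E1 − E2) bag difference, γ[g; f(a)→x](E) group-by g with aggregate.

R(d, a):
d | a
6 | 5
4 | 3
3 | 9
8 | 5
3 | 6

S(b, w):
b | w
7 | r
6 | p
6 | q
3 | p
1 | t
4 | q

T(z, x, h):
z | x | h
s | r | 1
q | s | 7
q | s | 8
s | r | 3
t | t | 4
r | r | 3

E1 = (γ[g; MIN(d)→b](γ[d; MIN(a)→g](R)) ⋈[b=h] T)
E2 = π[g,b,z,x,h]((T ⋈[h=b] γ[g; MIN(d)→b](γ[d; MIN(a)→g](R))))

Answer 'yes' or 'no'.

E1 subexpression sizes:
  R → 5
  γ[d; MIN(a)→g](R) → 4
  γ[g; MIN(d)→b](γ[d; MIN(a)→g](R)) → 3
  T → 6
  (γ[g; MIN(d)→b](γ[d; MIN(a)→g](R)) ⋈[b=h] T) → 3
E2 subexpression sizes:
  T → 6
  R → 5
  γ[d; MIN(a)→g](R) → 4
  γ[g; MIN(d)→b](γ[d; MIN(a)→g](R)) → 3
  (T ⋈[h=b] γ[g; MIN(d)→b](γ[d; MIN(a)→g](R))) → 3
  π[g,b,z,x,h]((T ⋈[h=b] γ[g; MIN(d)→b](γ[d; MIN(a)→g](R)))) → 3

E1 and E2 produce the same multiset:
g | b | z | x | h
3 | 4 | t | t | 4
6 | 3 | r | r | 3
6 | 3 | s | r | 3

yes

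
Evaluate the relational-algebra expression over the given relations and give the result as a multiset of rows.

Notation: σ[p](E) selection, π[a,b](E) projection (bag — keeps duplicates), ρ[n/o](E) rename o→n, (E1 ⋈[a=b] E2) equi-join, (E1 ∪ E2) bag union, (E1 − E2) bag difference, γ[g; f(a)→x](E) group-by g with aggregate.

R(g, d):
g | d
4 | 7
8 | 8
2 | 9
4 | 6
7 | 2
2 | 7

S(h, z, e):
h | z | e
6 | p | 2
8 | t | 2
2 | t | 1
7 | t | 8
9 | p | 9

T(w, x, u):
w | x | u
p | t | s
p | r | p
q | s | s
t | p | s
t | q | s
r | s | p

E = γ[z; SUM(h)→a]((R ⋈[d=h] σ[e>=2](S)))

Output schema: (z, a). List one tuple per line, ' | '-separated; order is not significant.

Per-node cardinality:
  R → 6
  S → 5
  σ[e>=2](S) → 4
  (R ⋈[d=h] σ[e>=2](S)) → 5
  γ[z; SUM(h)→a]((R ⋈[d=h] σ[e>=2](S))) → 2

== RESULT ==
z | a
p | 15
t | 22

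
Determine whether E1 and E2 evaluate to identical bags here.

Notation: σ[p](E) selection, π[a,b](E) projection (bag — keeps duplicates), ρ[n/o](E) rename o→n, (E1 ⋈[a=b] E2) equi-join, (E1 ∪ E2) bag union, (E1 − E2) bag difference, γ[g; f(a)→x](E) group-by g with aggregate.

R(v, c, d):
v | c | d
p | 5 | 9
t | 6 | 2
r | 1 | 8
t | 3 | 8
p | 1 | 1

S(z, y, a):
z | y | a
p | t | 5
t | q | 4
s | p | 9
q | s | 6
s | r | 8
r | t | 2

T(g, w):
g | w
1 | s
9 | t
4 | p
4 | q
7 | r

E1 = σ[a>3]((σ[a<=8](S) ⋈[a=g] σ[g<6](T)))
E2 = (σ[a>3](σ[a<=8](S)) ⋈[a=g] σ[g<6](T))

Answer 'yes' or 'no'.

E1 per-node cardinality:
  S → 6
  σ[a<=8](S) → 5
  T → 5
  σ[g<6](T) → 3
  (σ[a<=8](S) ⋈[a=g] σ[g<6](T)) → 2
  σ[a>3]((σ[a<=8](S) ⋈[a=g] σ[g<6](T))) → 2
E2 per-node cardinality:
  S → 6
  σ[a<=8](S) → 5
  σ[a>3](σ[a<=8](S)) → 4
  T → 5
  σ[g<6](T) → 3
  (σ[a>3](σ[a<=8](S)) ⋈[a=g] σ[g<6](T)) → 2

E1 and E2 produce the same multiset:
z | y | a | g | w
t | q | 4 | 4 | p
t | q | 4 | 4 | q

yes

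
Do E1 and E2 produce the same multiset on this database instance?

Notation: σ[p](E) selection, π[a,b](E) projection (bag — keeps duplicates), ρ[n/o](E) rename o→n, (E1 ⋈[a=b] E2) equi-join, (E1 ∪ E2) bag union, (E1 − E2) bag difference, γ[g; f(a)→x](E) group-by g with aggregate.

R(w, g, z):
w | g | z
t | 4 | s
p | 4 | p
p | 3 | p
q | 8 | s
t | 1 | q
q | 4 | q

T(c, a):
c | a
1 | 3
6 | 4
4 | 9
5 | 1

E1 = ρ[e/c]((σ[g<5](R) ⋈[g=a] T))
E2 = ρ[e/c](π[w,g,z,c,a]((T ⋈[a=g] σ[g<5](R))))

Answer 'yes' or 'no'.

E1 subexpression sizes:
  R → 6
  σ[g<5](R) → 5
  T → 4
  (σ[g<5](R) ⋈[g=a] T) → 5
  ρ[e/c]((σ[g<5](R) ⋈[g=a] T)) → 5
E2 subexpression sizes:
  T → 4
  R → 6
  σ[g<5](R) → 5
  (T ⋈[a=g] σ[g<5](R)) → 5
  π[w,g,z,c,a]((T ⋈[a=g] σ[g<5](R))) → 5
  ρ[e/c](π[w,g,z,c,a]((T ⋈[a=g] σ[g<5](R)))) → 5

E1 and E2 produce the same multiset:
w | g | z | e | a
p | 3 | p | 1 | 3
p | 4 | p | 6 | 4
q | 4 | q | 6 | 4
t | 1 | q | 5 | 1
t | 4 | s | 6 | 4

yes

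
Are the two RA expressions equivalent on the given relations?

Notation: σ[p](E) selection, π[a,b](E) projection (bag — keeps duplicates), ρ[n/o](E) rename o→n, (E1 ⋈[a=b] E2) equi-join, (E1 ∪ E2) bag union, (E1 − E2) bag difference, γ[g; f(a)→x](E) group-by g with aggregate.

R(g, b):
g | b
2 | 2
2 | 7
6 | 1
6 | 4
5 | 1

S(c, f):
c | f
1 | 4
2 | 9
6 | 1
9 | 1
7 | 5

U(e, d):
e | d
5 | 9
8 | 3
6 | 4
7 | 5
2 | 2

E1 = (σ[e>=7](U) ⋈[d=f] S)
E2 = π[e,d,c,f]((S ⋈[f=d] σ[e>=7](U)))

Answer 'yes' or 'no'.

E1 subexpression sizes:
  U → 5
  σ[e>=7](U) → 2
  S → 5
  (σ[e>=7](U) ⋈[d=f] S) → 1
E2 subexpression sizes:
  S → 5
  U → 5
  σ[e>=7](U) → 2
  (S ⋈[f=d] σ[e>=7](U)) → 1
  π[e,d,c,f]((S ⋈[f=d] σ[e>=7](U))) → 1

E1 and E2 produce the same multiset:
e | d | c | f
7 | 5 | 7 | 5

yes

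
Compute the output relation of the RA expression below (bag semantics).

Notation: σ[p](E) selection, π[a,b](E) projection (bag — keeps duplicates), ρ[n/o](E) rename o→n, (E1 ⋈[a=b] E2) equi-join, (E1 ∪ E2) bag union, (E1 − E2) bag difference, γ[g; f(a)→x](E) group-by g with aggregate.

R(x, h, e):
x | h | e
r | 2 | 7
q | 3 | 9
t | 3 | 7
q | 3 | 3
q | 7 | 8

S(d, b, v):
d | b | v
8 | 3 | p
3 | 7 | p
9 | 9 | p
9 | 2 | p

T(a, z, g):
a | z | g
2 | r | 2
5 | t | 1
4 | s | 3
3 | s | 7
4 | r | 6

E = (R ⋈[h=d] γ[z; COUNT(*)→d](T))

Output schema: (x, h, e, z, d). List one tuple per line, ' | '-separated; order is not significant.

Row counts bottom-up:
  R → 5
  T → 5
  γ[z; COUNT(*)→d](T) → 3
  (R ⋈[h=d] γ[z; COUNT(*)→d](T)) → 2

== RESULT ==
x | h | e | z | d
r | 2 | 7 | r | 2
r | 2 | 7 | s | 2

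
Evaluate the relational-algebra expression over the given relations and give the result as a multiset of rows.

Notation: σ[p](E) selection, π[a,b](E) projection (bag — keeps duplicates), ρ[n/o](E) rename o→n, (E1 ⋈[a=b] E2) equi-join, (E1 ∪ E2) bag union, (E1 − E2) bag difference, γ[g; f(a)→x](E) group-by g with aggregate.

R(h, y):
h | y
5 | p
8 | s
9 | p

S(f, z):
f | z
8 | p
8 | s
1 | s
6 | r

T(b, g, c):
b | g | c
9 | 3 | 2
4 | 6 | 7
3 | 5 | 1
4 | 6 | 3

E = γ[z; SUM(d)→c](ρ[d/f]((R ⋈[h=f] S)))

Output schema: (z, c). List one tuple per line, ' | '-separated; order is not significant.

Stepwise |·|:
  R → 3
  S → 4
  (R ⋈[h=f] S) → 2
  ρ[d/f]((R ⋈[h=f] S)) → 2
  γ[z; SUM(d)→c](ρ[d/f]((R ⋈[h=f] S))) → 2

== RESULT ==
z | c
p | 8
s | 8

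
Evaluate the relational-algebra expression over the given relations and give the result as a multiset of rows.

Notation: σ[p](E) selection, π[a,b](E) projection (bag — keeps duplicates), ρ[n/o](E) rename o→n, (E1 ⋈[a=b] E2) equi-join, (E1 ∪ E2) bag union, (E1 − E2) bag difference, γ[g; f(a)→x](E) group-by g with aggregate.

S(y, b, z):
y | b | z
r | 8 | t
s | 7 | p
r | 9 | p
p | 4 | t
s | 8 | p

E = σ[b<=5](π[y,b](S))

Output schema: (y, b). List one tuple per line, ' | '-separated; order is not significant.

Per-node cardinality:
  S → 5
  π[y,b](S) → 5
  σ[b<=5](π[y,b](S)) → 1

== RESULT ==
y | b
p | 4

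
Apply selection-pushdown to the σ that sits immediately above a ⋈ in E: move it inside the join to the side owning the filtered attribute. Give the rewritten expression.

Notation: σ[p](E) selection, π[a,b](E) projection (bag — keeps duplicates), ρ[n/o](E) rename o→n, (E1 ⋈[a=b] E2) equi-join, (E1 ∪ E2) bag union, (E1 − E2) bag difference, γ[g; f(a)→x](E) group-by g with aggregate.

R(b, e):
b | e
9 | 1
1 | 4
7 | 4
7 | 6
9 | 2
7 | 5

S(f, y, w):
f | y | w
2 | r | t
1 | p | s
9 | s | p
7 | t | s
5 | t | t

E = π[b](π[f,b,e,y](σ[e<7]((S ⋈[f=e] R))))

σ filters on e, owned by the right side.
E' = π[b](π[f,b,e,y]((S ⋈[f=e] σ[e<7](R))))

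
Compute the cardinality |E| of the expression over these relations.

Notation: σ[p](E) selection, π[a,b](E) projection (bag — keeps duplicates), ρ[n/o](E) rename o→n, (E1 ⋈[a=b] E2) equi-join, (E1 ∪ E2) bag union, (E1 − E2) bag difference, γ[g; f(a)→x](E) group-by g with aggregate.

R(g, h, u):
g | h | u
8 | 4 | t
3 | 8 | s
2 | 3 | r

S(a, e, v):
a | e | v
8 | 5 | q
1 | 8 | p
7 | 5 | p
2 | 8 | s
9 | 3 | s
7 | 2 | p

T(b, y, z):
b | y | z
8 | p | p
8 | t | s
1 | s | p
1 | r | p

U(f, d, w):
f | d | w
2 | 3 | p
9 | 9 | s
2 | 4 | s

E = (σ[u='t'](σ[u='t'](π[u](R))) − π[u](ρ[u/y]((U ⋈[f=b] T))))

Row counts bottom-up:
  R → 3
  π[u](R) → 3
  σ[u='t'](π[u](R)) → 1
  σ[u='t'](σ[u='t'](π[u](R))) → 1
  U → 3
  T → 4
  (U ⋈[f=b] T) → 0
  ρ[u/y]((U ⋈[f=b] T)) → 0
  π[u](ρ[u/y]((U ⋈[f=b] T))) → 0
  (σ[u='t'](σ[u='t'](π[u](R))) − π[u](ρ[u/y]((U ⋈[f=b] T)))) → 1

|E| = 1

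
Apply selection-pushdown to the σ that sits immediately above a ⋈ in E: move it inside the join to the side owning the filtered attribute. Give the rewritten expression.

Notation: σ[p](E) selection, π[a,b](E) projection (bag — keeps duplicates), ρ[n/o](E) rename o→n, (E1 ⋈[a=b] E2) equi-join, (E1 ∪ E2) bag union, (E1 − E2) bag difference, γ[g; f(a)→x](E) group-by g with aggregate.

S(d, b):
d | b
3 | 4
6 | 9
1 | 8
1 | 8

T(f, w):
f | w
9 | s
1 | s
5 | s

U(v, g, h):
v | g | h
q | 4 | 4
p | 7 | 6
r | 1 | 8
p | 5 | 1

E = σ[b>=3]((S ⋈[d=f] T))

σ filters on b, owned by the left side.
E' = (σ[b>=3](S) ⋈[d=f] T)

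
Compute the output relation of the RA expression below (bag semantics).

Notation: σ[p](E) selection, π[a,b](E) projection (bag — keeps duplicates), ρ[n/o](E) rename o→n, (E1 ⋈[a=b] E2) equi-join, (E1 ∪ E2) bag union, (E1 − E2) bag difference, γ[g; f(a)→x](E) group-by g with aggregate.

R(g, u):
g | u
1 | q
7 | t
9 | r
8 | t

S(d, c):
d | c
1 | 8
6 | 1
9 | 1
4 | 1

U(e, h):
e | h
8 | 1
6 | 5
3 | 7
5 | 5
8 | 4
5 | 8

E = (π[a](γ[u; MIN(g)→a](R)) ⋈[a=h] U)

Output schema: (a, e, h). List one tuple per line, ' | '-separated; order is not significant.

Subexpression sizes:
  R → 4
  γ[u; MIN(g)→a](R) → 3
  π[a](γ[u; MIN(g)→a](R)) → 3
  U → 6
  (π[a](γ[u; MIN(g)→a](R)) ⋈[a=h] U) → 2

== RESULT ==
a | e | h
1 | 8 | 1
7 | 3 | 7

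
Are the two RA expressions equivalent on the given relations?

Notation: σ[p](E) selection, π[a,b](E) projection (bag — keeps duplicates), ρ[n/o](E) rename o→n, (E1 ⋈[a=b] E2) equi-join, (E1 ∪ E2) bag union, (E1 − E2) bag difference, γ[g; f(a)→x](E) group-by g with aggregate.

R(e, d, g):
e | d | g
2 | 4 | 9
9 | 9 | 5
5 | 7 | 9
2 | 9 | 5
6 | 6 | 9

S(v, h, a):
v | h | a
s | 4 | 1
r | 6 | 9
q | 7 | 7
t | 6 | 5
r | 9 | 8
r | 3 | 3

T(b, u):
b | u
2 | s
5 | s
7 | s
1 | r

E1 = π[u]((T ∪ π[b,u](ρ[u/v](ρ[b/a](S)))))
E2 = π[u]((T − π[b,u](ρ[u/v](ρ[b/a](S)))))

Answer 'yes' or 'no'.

E1 row counts bottom-up:
  T → 4
  S → 6
  ρ[b/a](S) → 6
  ρ[u/v](ρ[b/a](S)) → 6
  π[b,u](ρ[u/v](ρ[b/a](S))) → 6
  (T ∪ π[b,u](ρ[u/v](ρ[b/a](S)))) → 10
  π[u]((T ∪ π[b,u](ρ[u/v](ρ[b/a](S))))) → 10
E2 row counts bottom-up:
  T → 4
  S → 6
  ρ[b/a](S) → 6
  ρ[u/v](ρ[b/a](S)) → 6
  π[b,u](ρ[u/v](ρ[b/a](S))) → 6
  (T − π[b,u](ρ[u/v](ρ[b/a](S)))) → 4
  π[u]((T − π[b,u](ρ[u/v](ρ[b/a](S))))) → 4

E1 result:
u
q
r
r
r
r
s
s
s
s
t
E2 result:
u
r
s
s
s
Witness: ('q',) appears 1× in E1 but 0× in E2.

no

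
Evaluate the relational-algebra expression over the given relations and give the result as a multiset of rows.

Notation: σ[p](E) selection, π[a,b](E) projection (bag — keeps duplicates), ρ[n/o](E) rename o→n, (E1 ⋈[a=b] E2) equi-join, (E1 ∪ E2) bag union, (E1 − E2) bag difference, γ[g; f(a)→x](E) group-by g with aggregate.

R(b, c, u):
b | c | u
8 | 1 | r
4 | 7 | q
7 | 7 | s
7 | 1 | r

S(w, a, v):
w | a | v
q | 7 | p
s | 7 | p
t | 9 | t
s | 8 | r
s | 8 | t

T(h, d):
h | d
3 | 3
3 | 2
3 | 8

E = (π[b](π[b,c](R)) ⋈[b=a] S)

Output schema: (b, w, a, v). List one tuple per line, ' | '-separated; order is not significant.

Row counts bottom-up:
  R → 4
  π[b,c](R) → 4
  π[b](π[b,c](R)) → 4
  S → 5
  (π[b](π[b,c](R)) ⋈[b=a] S) → 6

== RESULT ==
b | w | a | v
7 | q | 7 | p
7 | q | 7 | p
7 | s | 7 | p
7 | s | 7 | p
8 | s | 8 | r
8 | s | 8 | t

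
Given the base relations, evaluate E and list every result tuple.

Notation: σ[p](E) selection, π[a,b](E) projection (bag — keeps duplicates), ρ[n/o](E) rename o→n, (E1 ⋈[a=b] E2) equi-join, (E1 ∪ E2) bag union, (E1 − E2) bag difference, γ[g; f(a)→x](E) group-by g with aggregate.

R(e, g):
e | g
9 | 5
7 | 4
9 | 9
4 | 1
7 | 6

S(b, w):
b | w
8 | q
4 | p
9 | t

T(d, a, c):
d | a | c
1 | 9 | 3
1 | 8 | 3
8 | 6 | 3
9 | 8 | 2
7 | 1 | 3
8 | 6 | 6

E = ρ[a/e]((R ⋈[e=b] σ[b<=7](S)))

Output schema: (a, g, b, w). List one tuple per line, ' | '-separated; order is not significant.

Stepwise |·|:
  R → 5
  S → 3
  σ[b<=7](S) → 1
  (R ⋈[e=b] σ[b<=7](S)) → 1
  ρ[a/e]((R ⋈[e=b] σ[b<=7](S))) → 1

== RESULT ==
a | g | b | w
4 | 1 | 4 | p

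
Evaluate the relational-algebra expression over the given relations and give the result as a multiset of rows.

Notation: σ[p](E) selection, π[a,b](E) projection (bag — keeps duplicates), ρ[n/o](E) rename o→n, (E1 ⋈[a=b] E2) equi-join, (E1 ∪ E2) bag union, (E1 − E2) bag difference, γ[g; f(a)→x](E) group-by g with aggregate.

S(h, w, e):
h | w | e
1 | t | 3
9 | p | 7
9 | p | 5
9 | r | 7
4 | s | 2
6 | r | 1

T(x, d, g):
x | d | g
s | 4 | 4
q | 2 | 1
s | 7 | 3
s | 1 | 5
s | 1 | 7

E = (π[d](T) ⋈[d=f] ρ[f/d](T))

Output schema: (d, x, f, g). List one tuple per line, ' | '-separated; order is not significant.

Per-node cardinality:
  T → 5
  π[d](T) → 5
  T → 5
  ρ[f/d](T) → 5
  (π[d](T) ⋈[d=f] ρ[f/d](T)) → 7

== RESULT ==
d | x | f | g
1 | s | 1 | 5
1 | s | 1 | 5
1 | s | 1 | 7
1 | s | 1 | 7
2 | q | 2 | 1
4 | s | 4 | 4
7 | s | 7 | 3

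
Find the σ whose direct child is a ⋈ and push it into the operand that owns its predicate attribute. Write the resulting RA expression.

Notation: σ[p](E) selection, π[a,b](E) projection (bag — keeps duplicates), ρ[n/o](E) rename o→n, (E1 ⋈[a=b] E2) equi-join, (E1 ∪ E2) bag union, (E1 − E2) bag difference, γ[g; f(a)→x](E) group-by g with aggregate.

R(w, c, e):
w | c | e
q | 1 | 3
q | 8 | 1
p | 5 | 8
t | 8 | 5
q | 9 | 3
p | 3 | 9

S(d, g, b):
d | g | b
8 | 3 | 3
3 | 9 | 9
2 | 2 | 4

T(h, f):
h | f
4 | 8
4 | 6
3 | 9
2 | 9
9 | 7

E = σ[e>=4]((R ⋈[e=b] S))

σ filters on e, owned by the left side.
E' = (σ[e>=4](R) ⋈[e=b] S)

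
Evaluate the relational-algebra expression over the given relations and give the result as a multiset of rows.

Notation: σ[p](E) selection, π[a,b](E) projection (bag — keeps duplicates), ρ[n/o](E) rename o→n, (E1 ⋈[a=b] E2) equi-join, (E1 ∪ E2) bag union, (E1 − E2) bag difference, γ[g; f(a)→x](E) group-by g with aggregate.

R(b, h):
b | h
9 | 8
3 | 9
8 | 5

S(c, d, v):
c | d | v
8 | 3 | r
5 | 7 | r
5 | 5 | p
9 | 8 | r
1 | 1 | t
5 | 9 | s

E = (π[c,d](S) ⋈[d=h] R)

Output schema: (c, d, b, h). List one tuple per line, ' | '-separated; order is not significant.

Per-node cardinality:
  S → 6
  π[c,d](S) → 6
  R → 3
  (π[c,d](S) ⋈[d=h] R) → 3

== RESULT ==
c | d | b | h
5 | 5 | 8 | 5
5 | 9 | 3 | 9
9 | 8 | 9 | 8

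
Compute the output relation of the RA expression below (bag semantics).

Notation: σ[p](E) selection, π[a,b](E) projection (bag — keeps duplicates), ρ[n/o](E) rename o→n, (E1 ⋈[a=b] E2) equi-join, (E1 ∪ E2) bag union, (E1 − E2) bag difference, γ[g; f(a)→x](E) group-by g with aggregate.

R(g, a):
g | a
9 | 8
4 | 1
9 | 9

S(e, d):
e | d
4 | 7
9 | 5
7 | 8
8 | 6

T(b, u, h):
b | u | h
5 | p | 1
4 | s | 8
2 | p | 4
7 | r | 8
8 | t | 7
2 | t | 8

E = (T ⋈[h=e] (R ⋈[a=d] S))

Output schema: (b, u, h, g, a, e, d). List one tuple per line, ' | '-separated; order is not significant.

Row counts bottom-up:
  T → 6
  R → 3
  S → 4
  (R ⋈[a=d] S) → 1
  (T ⋈[h=e] (R ⋈[a=d] S)) → 1

== RESULT ==
b | u | h | g | a | e | d
8 | t | 7 | 9 | 8 | 7 | 8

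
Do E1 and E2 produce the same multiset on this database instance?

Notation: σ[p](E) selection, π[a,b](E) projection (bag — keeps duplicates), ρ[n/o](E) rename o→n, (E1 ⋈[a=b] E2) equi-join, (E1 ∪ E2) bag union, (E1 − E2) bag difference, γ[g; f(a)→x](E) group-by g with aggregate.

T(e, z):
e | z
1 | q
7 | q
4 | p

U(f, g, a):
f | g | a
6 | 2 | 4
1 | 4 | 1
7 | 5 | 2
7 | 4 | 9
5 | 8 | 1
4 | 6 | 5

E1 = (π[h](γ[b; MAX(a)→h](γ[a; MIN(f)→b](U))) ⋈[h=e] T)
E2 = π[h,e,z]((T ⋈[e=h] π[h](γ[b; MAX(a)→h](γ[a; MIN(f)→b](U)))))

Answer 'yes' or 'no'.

E1 stepwise |·|:
  U → 6
  γ[a; MIN(f)→b](U) → 5
  γ[b; MAX(a)→h](γ[a; MIN(f)→b](U)) → 4
  π[h](γ[b; MAX(a)→h](γ[a; MIN(f)→b](U))) → 4
  T → 3
  (π[h](γ[b; MAX(a)→h](γ[a; MIN(f)→b](U))) ⋈[h=e] T) → 2
E2 stepwise |·|:
  T → 3
  U → 6
  γ[a; MIN(f)→b](U) → 5
  γ[b; MAX(a)→h](γ[a; MIN(f)→b](U)) → 4
  π[h](γ[b; MAX(a)→h](γ[a; MIN(f)→b](U))) → 4
  (T ⋈[e=h] π[h](γ[b; MAX(a)→h](γ[a; MIN(f)→b](U)))) → 2
  π[h,e,z]((T ⋈[e=h] π[h](γ[b; MAX(a)→h](γ[a; MIN(f)→b](U))))) → 2

E1 and E2 produce the same multiset:
h | e | z
1 | 1 | q
4 | 4 | p

yes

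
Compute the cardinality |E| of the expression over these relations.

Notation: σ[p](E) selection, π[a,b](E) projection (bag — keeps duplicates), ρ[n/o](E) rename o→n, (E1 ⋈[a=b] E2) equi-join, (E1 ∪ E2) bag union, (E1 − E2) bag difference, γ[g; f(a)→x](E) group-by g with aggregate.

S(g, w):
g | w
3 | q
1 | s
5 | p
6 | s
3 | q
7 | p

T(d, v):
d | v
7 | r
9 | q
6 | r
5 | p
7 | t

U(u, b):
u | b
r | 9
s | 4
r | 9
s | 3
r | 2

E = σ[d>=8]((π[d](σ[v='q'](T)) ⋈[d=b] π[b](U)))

Row counts bottom-up:
  T → 5
  σ[v='q'](T) → 1
  π[d](σ[v='q'](T)) → 1
  U → 5
  π[b](U) → 5
  (π[d](σ[v='q'](T)) ⋈[d=b] π[b](U)) → 2
  σ[d>=8]((π[d](σ[v='q'](T)) ⋈[d=b] π[b](U))) → 2

|E| = 2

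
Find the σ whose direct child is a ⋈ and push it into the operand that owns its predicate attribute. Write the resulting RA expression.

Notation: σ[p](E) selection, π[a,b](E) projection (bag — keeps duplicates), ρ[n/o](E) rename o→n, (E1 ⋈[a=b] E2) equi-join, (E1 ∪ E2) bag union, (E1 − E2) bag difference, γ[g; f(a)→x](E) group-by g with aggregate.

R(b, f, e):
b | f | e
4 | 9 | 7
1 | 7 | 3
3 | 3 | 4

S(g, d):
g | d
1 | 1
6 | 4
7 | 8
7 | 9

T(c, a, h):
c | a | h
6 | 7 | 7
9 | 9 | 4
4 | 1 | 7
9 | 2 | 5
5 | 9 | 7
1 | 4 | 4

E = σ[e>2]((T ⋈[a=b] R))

σ filters on e, owned by the right side.
E' = (T ⋈[a=b] σ[e>2](R))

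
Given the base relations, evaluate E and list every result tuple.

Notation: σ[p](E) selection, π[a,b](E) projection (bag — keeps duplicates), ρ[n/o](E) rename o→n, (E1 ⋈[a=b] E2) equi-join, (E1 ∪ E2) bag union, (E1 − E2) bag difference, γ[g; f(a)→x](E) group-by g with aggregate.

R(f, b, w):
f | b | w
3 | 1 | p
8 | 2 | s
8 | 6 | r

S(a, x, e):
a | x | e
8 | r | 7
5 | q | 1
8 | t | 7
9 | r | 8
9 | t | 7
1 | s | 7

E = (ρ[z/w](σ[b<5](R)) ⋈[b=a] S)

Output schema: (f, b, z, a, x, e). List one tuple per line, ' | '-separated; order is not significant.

Subexpression sizes:
  R → 3
  σ[b<5](R) → 2
  ρ[z/w](σ[b<5](R)) → 2
  S → 6
  (ρ[z/w](σ[b<5](R)) ⋈[b=a] S) → 1

== RESULT ==
f | b | z | a | x | e
3 | 1 | p | 1 | s | 7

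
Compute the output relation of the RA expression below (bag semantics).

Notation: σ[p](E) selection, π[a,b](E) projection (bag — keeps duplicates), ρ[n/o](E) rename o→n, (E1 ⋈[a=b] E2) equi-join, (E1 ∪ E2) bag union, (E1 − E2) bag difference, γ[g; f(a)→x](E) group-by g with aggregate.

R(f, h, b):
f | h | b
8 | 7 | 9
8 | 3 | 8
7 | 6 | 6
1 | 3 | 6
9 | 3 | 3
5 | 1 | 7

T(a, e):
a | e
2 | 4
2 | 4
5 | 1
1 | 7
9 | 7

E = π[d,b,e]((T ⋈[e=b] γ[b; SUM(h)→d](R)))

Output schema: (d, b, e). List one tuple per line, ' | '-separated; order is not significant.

Row counts bottom-up:
  T → 5
  R → 6
  γ[b; SUM(h)→d](R) → 5
  (T ⋈[e=b] γ[b; SUM(h)→d](R)) → 2
  π[d,b,e]((T ⋈[e=b] γ[b; SUM(h)→d](R))) → 2

== RESULT ==
d | b | e
1 | 7 | 7
1 | 7 | 7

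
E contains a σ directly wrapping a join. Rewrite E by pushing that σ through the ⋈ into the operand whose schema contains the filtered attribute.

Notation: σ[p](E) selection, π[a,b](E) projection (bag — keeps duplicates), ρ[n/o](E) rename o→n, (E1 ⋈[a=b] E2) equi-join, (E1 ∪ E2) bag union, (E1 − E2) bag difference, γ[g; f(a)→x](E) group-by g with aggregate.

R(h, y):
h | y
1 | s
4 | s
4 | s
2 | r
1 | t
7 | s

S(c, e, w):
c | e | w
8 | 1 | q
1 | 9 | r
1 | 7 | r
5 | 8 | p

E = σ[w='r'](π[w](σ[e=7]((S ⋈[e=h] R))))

σ filters on e, owned by the left side.
E' = σ[w='r'](π[w]((σ[e=7](S) ⋈[e=h] R)))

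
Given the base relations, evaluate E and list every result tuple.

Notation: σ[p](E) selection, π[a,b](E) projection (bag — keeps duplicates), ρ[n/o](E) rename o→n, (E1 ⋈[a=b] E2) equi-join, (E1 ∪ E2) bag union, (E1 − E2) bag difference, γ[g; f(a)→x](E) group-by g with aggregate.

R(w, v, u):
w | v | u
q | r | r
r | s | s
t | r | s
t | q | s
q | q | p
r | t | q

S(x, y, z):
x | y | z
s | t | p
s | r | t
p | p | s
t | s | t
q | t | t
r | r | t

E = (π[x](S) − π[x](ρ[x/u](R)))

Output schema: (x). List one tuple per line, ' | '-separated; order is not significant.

Per-node cardinality:
  S → 6
  π[x](S) → 6
  R → 6
  ρ[x/u](R) → 6
  π[x](ρ[x/u](R)) → 6
  (π[x](S) − π[x](ρ[x/u](R))) → 1

== RESULT ==
x
t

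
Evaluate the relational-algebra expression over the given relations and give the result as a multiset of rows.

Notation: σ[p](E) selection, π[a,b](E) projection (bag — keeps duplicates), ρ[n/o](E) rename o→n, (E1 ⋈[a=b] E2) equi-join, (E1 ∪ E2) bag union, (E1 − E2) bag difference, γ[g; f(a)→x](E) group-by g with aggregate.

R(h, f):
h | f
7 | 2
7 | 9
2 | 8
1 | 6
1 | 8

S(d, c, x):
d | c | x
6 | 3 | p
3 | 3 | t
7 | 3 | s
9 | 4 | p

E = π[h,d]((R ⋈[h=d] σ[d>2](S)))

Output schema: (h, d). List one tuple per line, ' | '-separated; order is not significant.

Row counts bottom-up:
  R → 5
  S → 4
  σ[d>2](S) → 4
  (R ⋈[h=d] σ[d>2](S)) → 2
  π[h,d]((R ⋈[h=d] σ[d>2](S))) → 2

== RESULT ==
h | d
7 | 7
7 | 7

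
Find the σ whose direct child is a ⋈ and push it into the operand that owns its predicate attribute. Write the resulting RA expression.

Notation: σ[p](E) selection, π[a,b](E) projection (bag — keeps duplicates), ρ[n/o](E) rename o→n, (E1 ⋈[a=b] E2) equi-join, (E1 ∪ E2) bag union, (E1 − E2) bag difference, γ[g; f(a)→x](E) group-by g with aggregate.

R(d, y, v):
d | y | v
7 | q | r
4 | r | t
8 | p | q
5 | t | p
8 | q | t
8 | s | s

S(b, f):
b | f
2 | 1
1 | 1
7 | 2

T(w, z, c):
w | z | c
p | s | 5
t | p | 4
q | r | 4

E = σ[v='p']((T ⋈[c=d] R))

σ filters on v, owned by the right side.
E' = (T ⋈[c=d] σ[v='p'](R))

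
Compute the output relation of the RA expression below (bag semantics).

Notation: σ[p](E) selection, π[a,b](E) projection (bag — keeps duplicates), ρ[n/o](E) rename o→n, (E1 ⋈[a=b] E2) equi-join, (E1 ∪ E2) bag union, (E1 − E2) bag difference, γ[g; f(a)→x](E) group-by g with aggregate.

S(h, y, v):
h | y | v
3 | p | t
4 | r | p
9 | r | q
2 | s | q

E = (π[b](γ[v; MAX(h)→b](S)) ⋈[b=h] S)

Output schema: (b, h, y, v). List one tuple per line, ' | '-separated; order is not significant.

Subexpression sizes:
  S → 4
  γ[v; MAX(h)→b](S) → 3
  π[b](γ[v; MAX(h)→b](S)) → 3
  S → 4
  (π[b](γ[v; MAX(h)→b](S)) ⋈[b=h] S) → 3

== RESULT ==
b | h | y | v
3 | 3 | p | t
4 | 4 | r | p
9 | 9 | r | q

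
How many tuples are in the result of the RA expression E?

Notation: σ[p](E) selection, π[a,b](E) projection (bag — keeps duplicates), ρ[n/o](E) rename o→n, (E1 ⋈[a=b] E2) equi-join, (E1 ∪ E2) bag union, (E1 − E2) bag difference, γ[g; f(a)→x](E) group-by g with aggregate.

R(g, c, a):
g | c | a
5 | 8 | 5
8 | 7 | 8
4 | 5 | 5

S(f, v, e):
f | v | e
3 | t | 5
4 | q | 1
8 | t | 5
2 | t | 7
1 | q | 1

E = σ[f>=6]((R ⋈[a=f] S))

Per-node cardinality:
  R → 3
  S → 5
  (R ⋈[a=f] S) → 1
  σ[f>=6]((R ⋈[a=f] S)) → 1

|E| = 1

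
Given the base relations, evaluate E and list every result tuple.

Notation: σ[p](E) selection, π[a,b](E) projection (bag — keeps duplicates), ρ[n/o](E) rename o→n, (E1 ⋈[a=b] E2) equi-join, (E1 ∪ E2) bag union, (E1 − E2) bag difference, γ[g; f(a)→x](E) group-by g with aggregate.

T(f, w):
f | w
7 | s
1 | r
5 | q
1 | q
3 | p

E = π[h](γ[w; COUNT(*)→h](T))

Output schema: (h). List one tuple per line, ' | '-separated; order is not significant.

Per-node cardinality:
  T → 5
  γ[w; COUNT(*)→h](T) → 4
  π[h](γ[w; COUNT(*)→h](T)) → 4

== RESULT ==
h
1
1
1
2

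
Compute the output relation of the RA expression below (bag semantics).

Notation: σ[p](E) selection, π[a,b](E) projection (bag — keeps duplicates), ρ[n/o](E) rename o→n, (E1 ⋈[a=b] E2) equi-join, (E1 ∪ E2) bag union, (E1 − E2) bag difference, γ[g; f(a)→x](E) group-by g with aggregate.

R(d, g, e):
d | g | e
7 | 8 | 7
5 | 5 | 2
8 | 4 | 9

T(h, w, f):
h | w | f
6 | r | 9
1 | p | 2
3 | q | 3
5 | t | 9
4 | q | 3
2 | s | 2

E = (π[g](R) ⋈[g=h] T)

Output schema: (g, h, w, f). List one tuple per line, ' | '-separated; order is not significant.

Subexpression sizes:
  R → 3
  π[g](R) → 3
  T → 6
  (π[g](R) ⋈[g=h] T) → 2

== RESULT ==
g | h | w | f
4 | 4 | q | 3
5 | 5 | t | 9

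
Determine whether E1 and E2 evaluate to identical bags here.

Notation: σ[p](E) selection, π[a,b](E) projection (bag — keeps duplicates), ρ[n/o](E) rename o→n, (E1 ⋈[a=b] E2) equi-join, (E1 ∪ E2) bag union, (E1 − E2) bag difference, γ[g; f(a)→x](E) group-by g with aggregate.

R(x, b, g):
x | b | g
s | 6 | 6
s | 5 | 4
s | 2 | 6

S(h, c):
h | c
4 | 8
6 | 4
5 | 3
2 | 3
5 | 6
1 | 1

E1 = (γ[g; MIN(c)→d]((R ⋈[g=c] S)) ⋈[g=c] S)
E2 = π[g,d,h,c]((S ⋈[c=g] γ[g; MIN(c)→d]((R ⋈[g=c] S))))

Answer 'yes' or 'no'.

E1 stepwise |·|:
  R → 3
  S → 6
  (R ⋈[g=c] S) → 3
  γ[g; MIN(c)→d]((R ⋈[g=c] S)) → 2
  S → 6
  (γ[g; MIN(c)→d]((R ⋈[g=c] S)) ⋈[g=c] S) → 2
E2 stepwise |·|:
  S → 6
  R → 3
  S → 6
  (R ⋈[g=c] S) → 3
  γ[g; MIN(c)→d]((R ⋈[g=c] S)) → 2
  (S ⋈[c=g] γ[g; MIN(c)→d]((R ⋈[g=c] S))) → 2
  π[g,d,h,c]((S ⋈[c=g] γ[g; MIN(c)→d]((R ⋈[g=c] S)))) → 2

E1 and E2 produce the same multiset:
g | d | h | c
4 | 4 | 6 | 4
6 | 6 | 5 | 6

yes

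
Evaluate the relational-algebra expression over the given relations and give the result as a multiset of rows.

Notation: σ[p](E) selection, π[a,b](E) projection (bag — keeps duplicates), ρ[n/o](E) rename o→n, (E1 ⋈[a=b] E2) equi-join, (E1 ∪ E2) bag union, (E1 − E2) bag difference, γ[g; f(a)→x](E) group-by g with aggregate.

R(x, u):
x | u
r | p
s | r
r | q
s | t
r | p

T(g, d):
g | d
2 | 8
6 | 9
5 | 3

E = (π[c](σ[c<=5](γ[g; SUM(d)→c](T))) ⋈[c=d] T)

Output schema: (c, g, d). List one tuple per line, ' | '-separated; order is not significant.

Row counts bottom-up:
  T → 3
  γ[g; SUM(d)→c](T) → 3
  σ[c<=5](γ[g; SUM(d)→c](T)) → 1
  π[c](σ[c<=5](γ[g; SUM(d)→c](T))) → 1
  T → 3
  (π[c](σ[c<=5](γ[g; SUM(d)→c](T))) ⋈[c=d] T) → 1

== RESULT ==
c | g | d
3 | 5 | 3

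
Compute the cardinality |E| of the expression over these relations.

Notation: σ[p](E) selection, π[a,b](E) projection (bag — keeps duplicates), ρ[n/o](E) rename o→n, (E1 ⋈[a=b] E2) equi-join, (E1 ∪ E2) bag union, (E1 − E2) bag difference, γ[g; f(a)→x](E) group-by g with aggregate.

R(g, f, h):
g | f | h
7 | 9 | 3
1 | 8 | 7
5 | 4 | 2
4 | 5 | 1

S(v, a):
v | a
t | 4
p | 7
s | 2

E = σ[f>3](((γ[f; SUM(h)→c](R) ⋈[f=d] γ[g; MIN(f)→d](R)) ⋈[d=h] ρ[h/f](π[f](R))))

Row counts bottom-up:
  R → 4
  γ[f; SUM(h)→c](R) → 4
  R → 4
  γ[g; MIN(f)→d](R) → 4
  (γ[f; SUM(h)→c](R) ⋈[f=d] γ[g; MIN(f)→d](R)) → 4
  R → 4
  π[f](R) → 4
  ρ[h/f](π[f](R)) → 4
  ((γ[f; SUM(h)→c](R) ⋈[f=d] γ[g; MIN(f)→d](R)) ⋈[d=h] ρ[h/f](π[f](R))) → 4
  σ[f>3](((γ[f; SUM(h)→c](R) ⋈[f=d] γ[g; MIN(f)→d](R)) ⋈[d=h] ρ[h/f](π[f](R)))) → 4

|E| = 4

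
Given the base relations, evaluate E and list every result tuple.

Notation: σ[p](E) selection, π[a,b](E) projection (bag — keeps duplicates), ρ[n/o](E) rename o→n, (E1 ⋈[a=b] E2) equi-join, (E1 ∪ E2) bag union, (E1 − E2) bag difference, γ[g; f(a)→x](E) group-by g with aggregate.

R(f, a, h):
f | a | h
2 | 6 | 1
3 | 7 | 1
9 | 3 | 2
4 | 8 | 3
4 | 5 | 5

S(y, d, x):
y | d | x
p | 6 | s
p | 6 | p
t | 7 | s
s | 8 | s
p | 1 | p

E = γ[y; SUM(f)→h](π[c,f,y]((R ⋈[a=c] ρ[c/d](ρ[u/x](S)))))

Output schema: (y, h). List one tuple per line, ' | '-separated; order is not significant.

Subexpression sizes:
  R → 5
  S → 5
  ρ[u/x](S) → 5
  ρ[c/d](ρ[u/x](S)) → 5
  (R ⋈[a=c] ρ[c/d](ρ[u/x](S))) → 4
  π[c,f,y]((R ⋈[a=c] ρ[c/d](ρ[u/x](S)))) → 4
  γ[y; SUM(f)→h](π[c,f,y]((R ⋈[a=c] ρ[c/d](ρ[u/x](S))))) → 3

== RESULT ==
y | h
p | 4
s | 4
t | 3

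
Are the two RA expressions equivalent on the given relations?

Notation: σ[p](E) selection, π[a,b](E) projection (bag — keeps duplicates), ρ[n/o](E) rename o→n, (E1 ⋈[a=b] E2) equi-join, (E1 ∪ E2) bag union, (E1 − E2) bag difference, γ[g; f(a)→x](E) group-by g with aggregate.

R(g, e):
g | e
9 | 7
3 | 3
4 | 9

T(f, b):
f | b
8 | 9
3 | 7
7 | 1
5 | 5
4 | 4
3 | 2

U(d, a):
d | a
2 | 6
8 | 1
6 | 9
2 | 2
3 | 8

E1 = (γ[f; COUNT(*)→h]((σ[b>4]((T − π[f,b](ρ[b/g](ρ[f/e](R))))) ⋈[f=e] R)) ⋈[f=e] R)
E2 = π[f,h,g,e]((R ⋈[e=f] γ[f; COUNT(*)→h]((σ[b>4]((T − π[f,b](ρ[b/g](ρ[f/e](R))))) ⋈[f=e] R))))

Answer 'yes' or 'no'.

E1 stepwise |·|:
  T → 6
  R → 3
  ρ[f/e](R) → 3
  ρ[b/g](ρ[f/e](R)) → 3
  π[f,b](ρ[b/g](ρ[f/e](R))) → 3
  (T − π[f,b](ρ[b/g](ρ[f/e](R)))) → 6
  σ[b>4]((T − π[f,b](ρ[b/g](ρ[f/e](R))))) → 3
  R → 3
  (σ[b>4]((T − π[f,b](ρ[b/g](ρ[f/e](R))))) ⋈[f=e] R) → 1
  γ[f; COUNT(*)→h]((σ[b>4]((T − π[f,b](ρ[b/g](ρ[f/e](R))))) ⋈[f=e] R)) → 1
  R → 3
  (γ[f; COUNT(*)→h]((σ[b>4]((T − π[f,b](ρ[b/g](ρ[f/e](R))))) ⋈[f=e] R)) ⋈[f=e] R) → 1
E2 stepwise |·|:
  R → 3
  T → 6
  R → 3
  ρ[f/e](R) → 3
  ρ[b/g](ρ[f/e](R)) → 3
  π[f,b](ρ[b/g](ρ[f/e](R))) → 3
  (T − π[f,b](ρ[b/g](ρ[f/e](R)))) → 6
  σ[b>4]((T − π[f,b](ρ[b/g](ρ[f/e](R))))) → 3
  R → 3
  (σ[b>4]((T − π[f,b](ρ[b/g](ρ[f/e](R))))) ⋈[f=e] R) → 1
  γ[f; COUNT(*)→h]((σ[b>4]((T − π[f,b](ρ[b/g](ρ[f/e](R))))) ⋈[f=e] R)) → 1
  (R ⋈[e=f] γ[f; COUNT(*)→h]((σ[b>4]((T − π[f,b](ρ[b/g](ρ[f/e](R))))) ⋈[f=e] R))) → 1
  π[f,h,g,e]((R ⋈[e=f] γ[f; COUNT(*)→h]((σ[b>4]((T − π[f,b](ρ[b/g](ρ[f/e](R))))) ⋈[f=e] R)))) → 1

E1 and E2 produce the same multiset:
f | h | g | e
3 | 1 | 3 | 3

yes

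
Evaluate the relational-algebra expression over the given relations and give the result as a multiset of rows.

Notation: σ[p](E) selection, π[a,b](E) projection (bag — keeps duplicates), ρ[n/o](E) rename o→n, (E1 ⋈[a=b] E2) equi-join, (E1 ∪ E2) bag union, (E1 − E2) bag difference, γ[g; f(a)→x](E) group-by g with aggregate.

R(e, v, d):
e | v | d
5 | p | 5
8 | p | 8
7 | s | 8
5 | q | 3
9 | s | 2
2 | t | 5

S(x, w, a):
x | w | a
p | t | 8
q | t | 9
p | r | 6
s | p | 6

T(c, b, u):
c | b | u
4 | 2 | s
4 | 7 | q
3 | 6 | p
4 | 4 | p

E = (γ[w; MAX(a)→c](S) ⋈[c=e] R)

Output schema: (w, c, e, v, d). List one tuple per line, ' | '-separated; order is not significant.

Subexpression sizes:
  S → 4
  γ[w; MAX(a)→c](S) → 3
  R → 6
  (γ[w; MAX(a)→c](S) ⋈[c=e] R) → 1

== RESULT ==
w | c | e | v | d
t | 9 | 9 | s | 2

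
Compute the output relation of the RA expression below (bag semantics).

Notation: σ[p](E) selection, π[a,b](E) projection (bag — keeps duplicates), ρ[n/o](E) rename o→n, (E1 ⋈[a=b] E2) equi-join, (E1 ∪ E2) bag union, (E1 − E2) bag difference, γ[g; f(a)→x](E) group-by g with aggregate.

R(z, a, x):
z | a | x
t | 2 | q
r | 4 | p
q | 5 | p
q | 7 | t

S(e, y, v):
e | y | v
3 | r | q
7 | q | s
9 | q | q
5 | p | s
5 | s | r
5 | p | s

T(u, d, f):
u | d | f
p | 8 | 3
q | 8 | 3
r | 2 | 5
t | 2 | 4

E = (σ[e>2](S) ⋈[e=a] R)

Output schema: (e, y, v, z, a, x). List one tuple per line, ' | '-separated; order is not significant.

Per-node cardinality:
  S → 6
  σ[e>2](S) → 6
  R → 4
  (σ[e>2](S) ⋈[e=a] R) → 4

== RESULT ==
e | y | v | z | a | x
5 | p | s | q | 5 | p
5 | p | s | q | 5 | p
5 | s | r | q | 5 | p
7 | q | s | q | 7 | t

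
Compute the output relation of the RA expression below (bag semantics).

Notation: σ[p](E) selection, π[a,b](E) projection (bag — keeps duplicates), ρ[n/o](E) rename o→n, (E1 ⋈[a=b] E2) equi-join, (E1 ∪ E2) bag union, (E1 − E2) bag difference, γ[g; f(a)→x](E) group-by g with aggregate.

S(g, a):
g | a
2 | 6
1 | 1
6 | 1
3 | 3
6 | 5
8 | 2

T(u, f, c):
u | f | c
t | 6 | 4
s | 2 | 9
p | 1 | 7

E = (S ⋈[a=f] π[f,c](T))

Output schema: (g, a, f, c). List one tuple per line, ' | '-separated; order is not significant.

Row counts bottom-up:
  S → 6
  T → 3
  π[f,c](T) → 3
  (S ⋈[a=f] π[f,c](T)) → 4

== RESULT ==
g | a | f | c
1 | 1 | 1 | 7
2 | 6 | 6 | 4
6 | 1 | 1 | 7
8 | 2 | 2 | 9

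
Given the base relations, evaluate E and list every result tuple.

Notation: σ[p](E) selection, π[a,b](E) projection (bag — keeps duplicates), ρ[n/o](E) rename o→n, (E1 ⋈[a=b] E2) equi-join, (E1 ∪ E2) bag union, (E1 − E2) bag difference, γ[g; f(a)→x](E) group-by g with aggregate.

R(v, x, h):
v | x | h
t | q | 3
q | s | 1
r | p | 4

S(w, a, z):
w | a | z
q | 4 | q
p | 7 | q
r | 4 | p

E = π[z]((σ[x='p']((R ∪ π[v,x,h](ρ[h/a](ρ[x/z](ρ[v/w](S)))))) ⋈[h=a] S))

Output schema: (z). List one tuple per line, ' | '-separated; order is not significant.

Stepwise |·|:
  R → 3
  S → 3
  ρ[v/w](S) → 3
  ρ[x/z](ρ[v/w](S)) → 3
  ρ[h/a](ρ[x/z](ρ[v/w](S))) → 3
  π[v,x,h](ρ[h/a](ρ[x/z](ρ[v/w](S)))) → 3
  (R ∪ π[v,x,h](ρ[h/a](ρ[x/z](ρ[v/w](S))))) → 6
  σ[x='p']((R ∪ π[v,x,h](ρ[h/a](ρ[x/z](ρ[v/w](S)))))) → 2
  S → 3
  (σ[x='p']((R ∪ π[v,x,h](ρ[h/a](ρ[x/z](ρ[v/w](S)))))) ⋈[h=a] S) → 4
  π[z]((σ[x='p']((R ∪ π[v,x,h](ρ[h/a](ρ[x/z](ρ[v/w](S)))))) ⋈[h=a] S)) → 4

== RESULT ==
z
p
p
q
q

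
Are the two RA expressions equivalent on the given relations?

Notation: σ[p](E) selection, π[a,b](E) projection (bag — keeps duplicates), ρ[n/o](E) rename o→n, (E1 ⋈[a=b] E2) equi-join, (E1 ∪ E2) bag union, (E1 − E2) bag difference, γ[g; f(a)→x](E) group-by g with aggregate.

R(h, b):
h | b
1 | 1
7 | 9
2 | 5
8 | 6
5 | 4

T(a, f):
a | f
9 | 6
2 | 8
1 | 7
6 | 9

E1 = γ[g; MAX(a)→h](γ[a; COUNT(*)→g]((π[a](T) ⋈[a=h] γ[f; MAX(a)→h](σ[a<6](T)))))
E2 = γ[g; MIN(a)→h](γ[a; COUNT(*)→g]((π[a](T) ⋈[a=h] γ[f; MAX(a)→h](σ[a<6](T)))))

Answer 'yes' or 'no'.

E1 stepwise |·|:
  T → 4
  π[a](T) → 4
  T → 4
  σ[a<6](T) → 2
  γ[f; MAX(a)→h](σ[a<6](T)) → 2
  (π[a](T) ⋈[a=h] γ[f; MAX(a)→h](σ[a<6](T))) → 2
  γ[a; COUNT(*)→g]((π[a](T) ⋈[a=h] γ[f; MAX(a)→h](σ[a<6](T)))) → 2
  γ[g; MAX(a)→h](γ[a; COUNT(*)→g]((π[a](T) ⋈[a=h] γ[f; MAX(a)→h](σ[a<6](T))))) → 1
E2 stepwise |·|:
  T → 4
  π[a](T) → 4
  T → 4
  σ[a<6](T) → 2
  γ[f; MAX(a)→h](σ[a<6](T)) → 2
  (π[a](T) ⋈[a=h] γ[f; MAX(a)→h](σ[a<6](T))) → 2
  γ[a; COUNT(*)→g]((π[a](T) ⋈[a=h] γ[f; MAX(a)→h](σ[a<6](T)))) → 2
  γ[g; MIN(a)→h](γ[a; COUNT(*)→g]((π[a](T) ⋈[a=h] γ[f; MAX(a)→h](σ[a<6](T))))) → 1

E1 result:
g | h
1 | 2
E2 result:
g | h
1 | 1
Witness: (1, 1) appears 0× in E1 but 1× in E2.

no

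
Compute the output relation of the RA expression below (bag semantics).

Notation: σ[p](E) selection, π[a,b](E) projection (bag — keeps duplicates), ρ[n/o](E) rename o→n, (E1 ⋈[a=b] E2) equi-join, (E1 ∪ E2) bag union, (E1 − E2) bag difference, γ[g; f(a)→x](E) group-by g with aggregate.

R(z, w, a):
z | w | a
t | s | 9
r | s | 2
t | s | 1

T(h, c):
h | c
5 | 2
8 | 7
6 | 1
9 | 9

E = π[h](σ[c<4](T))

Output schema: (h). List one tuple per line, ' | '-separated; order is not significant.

Stepwise |·|:
  T → 4
  σ[c<4](T) → 2
  π[h](σ[c<4](T)) → 2

== RESULT ==
h
5
6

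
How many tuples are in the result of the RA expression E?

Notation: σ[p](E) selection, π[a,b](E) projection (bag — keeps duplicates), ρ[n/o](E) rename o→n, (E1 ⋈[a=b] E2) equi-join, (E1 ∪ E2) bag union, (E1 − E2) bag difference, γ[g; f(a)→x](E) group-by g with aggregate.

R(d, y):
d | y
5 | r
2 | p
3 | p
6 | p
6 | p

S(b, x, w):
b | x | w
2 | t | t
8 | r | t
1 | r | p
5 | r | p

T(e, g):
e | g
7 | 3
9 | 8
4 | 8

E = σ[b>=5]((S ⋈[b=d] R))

Subexpression sizes:
  S → 4
  R → 5
  (S ⋈[b=d] R) → 2
  σ[b>=5]((S ⋈[b=d] R)) → 1

|E| = 1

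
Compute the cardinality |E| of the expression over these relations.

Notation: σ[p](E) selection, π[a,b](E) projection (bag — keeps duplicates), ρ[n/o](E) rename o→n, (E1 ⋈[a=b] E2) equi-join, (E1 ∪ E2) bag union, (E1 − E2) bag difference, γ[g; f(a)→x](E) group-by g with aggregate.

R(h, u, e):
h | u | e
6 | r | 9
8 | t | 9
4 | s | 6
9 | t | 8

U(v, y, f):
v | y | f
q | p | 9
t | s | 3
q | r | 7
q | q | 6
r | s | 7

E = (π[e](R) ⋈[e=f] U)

Subexpression sizes:
  R → 4
  π[e](R) → 4
  U → 5
  (π[e](R) ⋈[e=f] U) → 3

|E| = 3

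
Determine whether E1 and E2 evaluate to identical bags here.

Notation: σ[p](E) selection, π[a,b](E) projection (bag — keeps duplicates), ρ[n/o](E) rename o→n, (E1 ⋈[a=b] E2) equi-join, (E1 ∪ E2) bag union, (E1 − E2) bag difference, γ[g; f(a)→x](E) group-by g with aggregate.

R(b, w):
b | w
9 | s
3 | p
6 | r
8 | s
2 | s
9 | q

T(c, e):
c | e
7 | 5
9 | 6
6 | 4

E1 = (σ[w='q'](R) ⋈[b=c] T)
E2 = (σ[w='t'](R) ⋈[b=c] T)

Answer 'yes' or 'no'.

E1 per-node cardinality:
  R → 6
  σ[w='q'](R) → 1
  T → 3
  (σ[w='q'](R) ⋈[b=c] T) → 1
E2 per-node cardinality:
  R → 6
  σ[w='t'](R) → 0
  T → 3
  (σ[w='t'](R) ⋈[b=c] T) → 0

E1 result:
b | w | c | e
9 | q | 9 | 6
E2 result:
b | w | c | e
(0 rows)
Witness: (9, 'q', 9, 6) appears 1× in E1 but 0× in E2.

no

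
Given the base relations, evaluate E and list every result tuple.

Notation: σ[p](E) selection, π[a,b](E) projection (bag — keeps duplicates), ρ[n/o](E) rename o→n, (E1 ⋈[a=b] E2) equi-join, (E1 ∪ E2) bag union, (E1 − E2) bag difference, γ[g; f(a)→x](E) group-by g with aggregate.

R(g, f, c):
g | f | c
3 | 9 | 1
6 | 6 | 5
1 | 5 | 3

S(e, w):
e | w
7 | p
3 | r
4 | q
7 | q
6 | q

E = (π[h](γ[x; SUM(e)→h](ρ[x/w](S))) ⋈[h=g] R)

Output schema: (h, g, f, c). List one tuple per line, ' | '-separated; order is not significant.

Row counts bottom-up:
  S → 5
  ρ[x/w](S) → 5
  γ[x; SUM(e)→h](ρ[x/w](S)) → 3
  π[h](γ[x; SUM(e)→h](ρ[x/w](S))) → 3
  R → 3
  (π[h](γ[x; SUM(e)→h](ρ[x/w](S))) ⋈[h=g] R) → 1

== RESULT ==
h | g | f | c
3 | 3 | 9 | 1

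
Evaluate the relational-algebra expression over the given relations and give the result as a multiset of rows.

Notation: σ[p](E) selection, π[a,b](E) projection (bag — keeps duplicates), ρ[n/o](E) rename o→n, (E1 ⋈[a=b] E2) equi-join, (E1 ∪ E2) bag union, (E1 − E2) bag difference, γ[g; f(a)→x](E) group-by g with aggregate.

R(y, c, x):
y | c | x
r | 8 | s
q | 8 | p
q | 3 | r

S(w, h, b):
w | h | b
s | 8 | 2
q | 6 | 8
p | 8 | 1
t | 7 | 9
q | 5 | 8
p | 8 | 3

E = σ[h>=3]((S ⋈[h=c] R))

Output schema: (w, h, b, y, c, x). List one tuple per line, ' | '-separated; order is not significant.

Per-node cardinality:
  S → 6
  R → 3
  (S ⋈[h=c] R) → 6
  σ[h>=3]((S ⋈[h=c] R)) → 6

== RESULT ==
w | h | b | y | c | x
p | 8 | 1 | q | 8 | p
p | 8 | 1 | r | 8 | s
p | 8 | 3 | q | 8 | p
p | 8 | 3 | r | 8 | s
s | 8 | 2 | q | 8 | p
s | 8 | 2 | r | 8 | s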